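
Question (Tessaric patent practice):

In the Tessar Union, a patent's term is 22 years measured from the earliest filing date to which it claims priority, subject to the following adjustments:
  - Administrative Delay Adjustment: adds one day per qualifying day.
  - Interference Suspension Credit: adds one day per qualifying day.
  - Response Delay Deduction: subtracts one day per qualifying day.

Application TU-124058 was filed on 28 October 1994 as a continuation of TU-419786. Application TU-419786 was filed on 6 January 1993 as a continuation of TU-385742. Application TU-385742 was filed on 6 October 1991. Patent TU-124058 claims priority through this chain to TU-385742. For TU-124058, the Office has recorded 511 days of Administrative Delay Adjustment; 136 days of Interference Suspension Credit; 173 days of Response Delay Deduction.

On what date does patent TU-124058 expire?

Earliest priority filing: 6 October 1991.
Base term: 6 October 1991 + 22 years → 6 October 2013.
Administrative Delay Adjustment: +511 days → 1 March 2015.
Interference Suspension Credit: +136 days → 15 July 2015.
Response Delay Deduction: −173 days → 23 January 2015.

2015-01-23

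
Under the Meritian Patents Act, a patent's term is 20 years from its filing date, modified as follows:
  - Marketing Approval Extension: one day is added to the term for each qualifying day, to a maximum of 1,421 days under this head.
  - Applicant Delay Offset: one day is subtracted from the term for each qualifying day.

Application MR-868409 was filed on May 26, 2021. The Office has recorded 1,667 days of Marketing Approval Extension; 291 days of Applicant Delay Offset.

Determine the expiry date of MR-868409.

2044-06-29

Base term: filing date + 20 years → 26 May 2041.
Marketing Approval Extension: 1667 days claimed exceeds the 1421-day cap, so +1421 days → 16 April 2045.
Applicant Delay Offset: −291 days → 29 June 2044.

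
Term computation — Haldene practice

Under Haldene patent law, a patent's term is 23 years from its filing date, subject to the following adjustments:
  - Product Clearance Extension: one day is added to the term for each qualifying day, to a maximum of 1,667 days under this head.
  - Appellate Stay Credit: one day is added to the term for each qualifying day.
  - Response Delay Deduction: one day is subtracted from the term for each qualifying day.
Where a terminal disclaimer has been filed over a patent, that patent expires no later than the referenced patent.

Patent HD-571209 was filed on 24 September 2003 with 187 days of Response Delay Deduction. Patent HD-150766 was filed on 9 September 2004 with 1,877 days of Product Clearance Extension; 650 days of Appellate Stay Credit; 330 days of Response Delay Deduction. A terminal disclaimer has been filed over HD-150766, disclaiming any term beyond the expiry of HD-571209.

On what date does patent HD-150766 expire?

2026-03-21

Natural term of HD-150766:
  Base: filing + 23 years → 9 September 2027.
  Product Clearance Extension: 1877 days claimed exceeds the 1667-day cap, so +1667 days → 2 April 2032.
  Appellate Stay Credit: +650 days → 12 January 2034.
  Response Delay Deduction: −330 days → 16 February 2033.
Expiry of referenced patent HD-571209:
  Base: filing + 23 years → 24 September 2026.
  Response Delay Deduction: −187 days → 21 March 2026.
Terminal disclaimer: HD-150766 expires on the earlier of 16 February 2033 and 21 March 2026.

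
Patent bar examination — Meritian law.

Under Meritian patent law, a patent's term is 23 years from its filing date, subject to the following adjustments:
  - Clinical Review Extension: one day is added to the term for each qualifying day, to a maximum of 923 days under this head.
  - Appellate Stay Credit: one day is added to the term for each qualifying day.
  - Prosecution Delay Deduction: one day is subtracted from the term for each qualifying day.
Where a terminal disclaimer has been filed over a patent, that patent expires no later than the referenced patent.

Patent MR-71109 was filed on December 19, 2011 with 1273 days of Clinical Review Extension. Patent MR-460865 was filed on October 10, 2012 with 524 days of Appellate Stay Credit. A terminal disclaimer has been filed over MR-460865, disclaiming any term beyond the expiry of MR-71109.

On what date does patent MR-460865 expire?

March 17, 2037

Natural term of MR-460865:
  Base: filing + 23 years → 10 October 2035.
  Appellate Stay Credit: +524 days → 17 March 2037.
Expiry of referenced patent MR-71109:
  Base: filing + 23 years → 19 December 2034.
  Clinical Review Extension: 1273 days claimed exceeds the 923-day cap, so +923 days → 29 June 2037.
Terminal disclaimer: MR-460865 expires on the earlier of 17 March 2037 and 29 June 2037.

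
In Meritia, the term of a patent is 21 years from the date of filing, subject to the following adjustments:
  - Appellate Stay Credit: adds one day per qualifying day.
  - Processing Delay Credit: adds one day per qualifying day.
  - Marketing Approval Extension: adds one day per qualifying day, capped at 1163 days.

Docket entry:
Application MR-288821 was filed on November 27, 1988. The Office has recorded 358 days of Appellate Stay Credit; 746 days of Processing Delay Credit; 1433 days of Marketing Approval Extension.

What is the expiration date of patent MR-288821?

February 11, 2016

Base term: filing date + 21 years → 27 November 2009.
Appellate Stay Credit: +358 days → 20 November 2010.
Processing Delay Credit: +746 days → 5 December 2012.
Marketing Approval Extension: 1433 days claimed exceeds the 1163-day cap, so +1163 days → 11 February 2016.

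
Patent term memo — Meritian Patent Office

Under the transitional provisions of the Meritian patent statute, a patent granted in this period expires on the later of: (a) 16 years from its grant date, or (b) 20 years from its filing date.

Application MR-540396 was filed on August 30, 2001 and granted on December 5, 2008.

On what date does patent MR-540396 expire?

December 5, 2024

(a) grant + 16 years → 5 December 2024.
(b) filing + 20 years → 30 August 2021.
Later of the two: 5 December 2024.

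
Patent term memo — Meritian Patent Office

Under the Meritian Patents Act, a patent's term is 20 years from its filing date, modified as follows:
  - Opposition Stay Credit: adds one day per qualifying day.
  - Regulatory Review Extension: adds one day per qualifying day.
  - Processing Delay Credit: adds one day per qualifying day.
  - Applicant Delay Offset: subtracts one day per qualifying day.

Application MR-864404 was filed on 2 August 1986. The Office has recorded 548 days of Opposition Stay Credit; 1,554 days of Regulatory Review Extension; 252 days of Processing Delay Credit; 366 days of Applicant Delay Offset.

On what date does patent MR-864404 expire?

Base term: filing date + 20 years → 2 August 2006.
Opposition Stay Credit: +548 days → 1 February 2008.
Regulatory Review Extension: +1554 days → 4 May 2012.
Processing Delay Credit: +252 days → 11 January 2013.
Applicant Delay Offset: −366 days → 11 January 2012.

January 11, 2012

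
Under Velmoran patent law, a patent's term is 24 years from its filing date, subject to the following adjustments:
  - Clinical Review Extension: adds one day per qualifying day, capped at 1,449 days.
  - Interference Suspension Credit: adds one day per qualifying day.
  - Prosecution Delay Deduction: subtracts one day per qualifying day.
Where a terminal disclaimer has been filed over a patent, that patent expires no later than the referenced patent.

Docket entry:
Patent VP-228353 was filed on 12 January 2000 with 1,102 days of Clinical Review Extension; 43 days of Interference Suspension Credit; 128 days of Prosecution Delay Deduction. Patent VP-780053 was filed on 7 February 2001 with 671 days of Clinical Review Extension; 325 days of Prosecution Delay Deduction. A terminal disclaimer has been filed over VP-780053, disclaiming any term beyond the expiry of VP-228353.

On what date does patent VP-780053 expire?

January 19, 2026

Natural term of VP-780053:
  Base: filing + 24 years → 7 February 2025.
  Clinical Review Extension: 671 days (within the 1449-day cap) → +671 days → 10 December 2026.
  Prosecution Delay Deduction: −325 days → 19 January 2026.
Expiry of referenced patent VP-228353:
  Base: filing + 24 years → 12 January 2024.
  Clinical Review Extension: 1102 days (within the 1449-day cap) → +1102 days → 18 January 2027.
  Interference Suspension Credit: +43 days → 2 March 2027.
  Prosecution Delay Deduction: −128 days → 25 October 2026.
Terminal disclaimer: VP-780053 expires on the earlier of 19 January 2026 and 25 October 2026.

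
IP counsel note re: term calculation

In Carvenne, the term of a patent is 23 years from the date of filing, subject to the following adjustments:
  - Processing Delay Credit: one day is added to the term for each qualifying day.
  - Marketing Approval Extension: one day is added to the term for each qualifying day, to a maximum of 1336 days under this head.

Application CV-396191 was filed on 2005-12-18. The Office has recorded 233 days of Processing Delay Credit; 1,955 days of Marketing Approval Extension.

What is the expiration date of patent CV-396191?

Base term: filing date + 23 years → 18 December 2028.
Processing Delay Credit: +233 days → 8 August 2029.
Marketing Approval Extension: 1955 days claimed exceeds the 1336-day cap, so +1336 days → 5 April 2033.

2033-04-05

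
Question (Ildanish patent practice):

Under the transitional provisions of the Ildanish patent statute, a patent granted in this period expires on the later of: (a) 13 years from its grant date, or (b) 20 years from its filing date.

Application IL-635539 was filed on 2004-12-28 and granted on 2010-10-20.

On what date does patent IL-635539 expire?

2024-12-28

(a) grant + 13 years → 20 October 2023.
(b) filing + 20 years → 28 December 2024.
Later of the two: 28 December 2024.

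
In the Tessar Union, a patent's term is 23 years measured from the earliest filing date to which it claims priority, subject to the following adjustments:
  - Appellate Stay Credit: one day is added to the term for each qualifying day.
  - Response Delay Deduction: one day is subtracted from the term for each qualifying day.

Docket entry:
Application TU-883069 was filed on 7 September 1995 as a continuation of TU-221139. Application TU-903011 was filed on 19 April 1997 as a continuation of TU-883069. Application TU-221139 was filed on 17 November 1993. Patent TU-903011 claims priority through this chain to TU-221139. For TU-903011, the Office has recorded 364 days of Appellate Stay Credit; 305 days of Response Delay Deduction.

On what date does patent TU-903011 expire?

Earliest priority filing: 17 November 1993.
Base term: 17 November 1993 + 23 years → 17 November 2016.
Appellate Stay Credit: +364 days → 16 November 2017.
Response Delay Deduction: −305 days → 15 January 2017.

2017-01-15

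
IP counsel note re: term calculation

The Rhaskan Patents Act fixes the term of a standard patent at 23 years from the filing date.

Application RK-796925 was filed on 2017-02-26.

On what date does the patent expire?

February 26, 2040

Filing date + 23 years → 26 February 2040.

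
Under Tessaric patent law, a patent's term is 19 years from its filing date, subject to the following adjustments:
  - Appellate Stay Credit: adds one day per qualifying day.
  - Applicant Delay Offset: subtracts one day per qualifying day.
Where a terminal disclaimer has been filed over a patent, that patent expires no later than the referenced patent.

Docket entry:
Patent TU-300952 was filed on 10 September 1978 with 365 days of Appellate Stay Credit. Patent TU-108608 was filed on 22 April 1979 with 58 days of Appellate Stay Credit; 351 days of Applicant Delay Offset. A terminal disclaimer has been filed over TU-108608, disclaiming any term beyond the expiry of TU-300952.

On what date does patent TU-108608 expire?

Natural term of TU-108608:
  Base: filing + 19 years → 22 April 1998.
  Appellate Stay Credit: +58 days → 19 June 1998.
  Applicant Delay Offset: −351 days → 3 July 1997.
Expiry of referenced patent TU-300952:
  Base: filing + 19 years → 10 September 1997.
  Appellate Stay Credit: +365 days → 10 September 1998.
Terminal disclaimer: TU-108608 expires on the earlier of 3 July 1997 and 10 September 1998.

July 3, 1997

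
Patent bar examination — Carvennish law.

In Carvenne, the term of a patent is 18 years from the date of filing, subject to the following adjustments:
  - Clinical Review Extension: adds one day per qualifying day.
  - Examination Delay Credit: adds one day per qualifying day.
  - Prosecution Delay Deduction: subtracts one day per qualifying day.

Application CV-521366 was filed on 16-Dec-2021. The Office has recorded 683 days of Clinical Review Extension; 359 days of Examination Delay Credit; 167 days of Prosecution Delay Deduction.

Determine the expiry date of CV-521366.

Base term: filing date + 18 years → 16 December 2039.
Clinical Review Extension: +683 days → 29 October 2041.
Examination Delay Credit: +359 days → 23 October 2042.
Prosecution Delay Deduction: −167 days → 9 May 2042.

May 9, 2042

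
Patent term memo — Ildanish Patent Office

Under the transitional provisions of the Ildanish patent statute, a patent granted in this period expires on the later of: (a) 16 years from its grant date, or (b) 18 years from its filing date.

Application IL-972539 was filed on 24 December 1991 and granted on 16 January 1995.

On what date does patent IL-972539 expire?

January 16, 2011

(a) grant + 16 years → 16 January 2011.
(b) filing + 18 years → 24 December 2009.
Later of the two: 16 January 2011.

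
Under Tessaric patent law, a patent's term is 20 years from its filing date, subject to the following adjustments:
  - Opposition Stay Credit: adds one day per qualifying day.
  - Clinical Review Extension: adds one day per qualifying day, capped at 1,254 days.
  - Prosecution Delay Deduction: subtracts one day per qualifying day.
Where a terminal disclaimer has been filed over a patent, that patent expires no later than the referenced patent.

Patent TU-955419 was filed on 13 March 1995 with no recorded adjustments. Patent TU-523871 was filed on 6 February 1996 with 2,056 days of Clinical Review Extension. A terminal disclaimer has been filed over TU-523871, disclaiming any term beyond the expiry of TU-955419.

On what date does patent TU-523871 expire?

March 13, 2015

Natural term of TU-523871:
  Base: filing + 20 years → 6 February 2016.
  Clinical Review Extension: 2056 days claimed exceeds the 1254-day cap, so +1254 days → 14 July 2019.
Expiry of referenced patent TU-955419:
  Base: filing + 20 years → 13 March 2015.
Terminal disclaimer: TU-523871 expires on the earlier of 14 July 2019 and 13 March 2015.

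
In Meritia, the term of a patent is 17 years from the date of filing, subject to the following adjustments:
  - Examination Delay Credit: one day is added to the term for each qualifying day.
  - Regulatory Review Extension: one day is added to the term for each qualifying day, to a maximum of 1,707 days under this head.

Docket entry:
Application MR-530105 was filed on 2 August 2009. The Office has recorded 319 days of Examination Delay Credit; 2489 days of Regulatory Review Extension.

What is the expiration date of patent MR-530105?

February 18, 2032

Base term: filing date + 17 years → 2 August 2026.
Examination Delay Credit: +319 days → 17 June 2027.
Regulatory Review Extension: 2489 days claimed exceeds the 1707-day cap, so +1707 days → 18 February 2032.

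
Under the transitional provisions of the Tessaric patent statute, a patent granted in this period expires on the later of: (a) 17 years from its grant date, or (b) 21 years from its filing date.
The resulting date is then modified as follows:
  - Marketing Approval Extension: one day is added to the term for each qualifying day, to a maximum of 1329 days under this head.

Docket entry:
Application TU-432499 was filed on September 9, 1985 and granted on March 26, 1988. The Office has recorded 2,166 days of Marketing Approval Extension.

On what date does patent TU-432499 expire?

2010-04-30

(a) grant + 17 years → 26 March 2005.
(b) filing + 21 years → 9 September 2006.
Later of the two: 9 September 2006.
Marketing Approval Extension: 2166 days claimed exceeds the 1329-day cap, so +1329 days → 30 April 2010.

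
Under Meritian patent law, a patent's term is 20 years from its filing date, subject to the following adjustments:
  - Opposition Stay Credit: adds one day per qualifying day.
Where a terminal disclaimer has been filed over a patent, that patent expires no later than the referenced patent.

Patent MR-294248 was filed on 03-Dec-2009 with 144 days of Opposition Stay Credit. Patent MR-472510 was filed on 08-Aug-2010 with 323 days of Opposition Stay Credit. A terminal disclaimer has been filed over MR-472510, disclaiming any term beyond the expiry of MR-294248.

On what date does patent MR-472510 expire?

Natural term of MR-472510:
  Base: filing + 20 years → 8 August 2030.
  Opposition Stay Credit: +323 days → 27 June 2031.
Expiry of referenced patent MR-294248:
  Base: filing + 20 years → 3 December 2029.
  Opposition Stay Credit: +144 days → 26 April 2030.
Terminal disclaimer: MR-472510 expires on the earlier of 27 June 2031 and 26 April 2030.

April 26, 2030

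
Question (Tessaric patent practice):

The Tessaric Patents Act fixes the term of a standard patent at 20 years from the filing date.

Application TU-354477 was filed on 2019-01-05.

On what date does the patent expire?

January 5, 2039

Filing date + 20 years → 5 January 2039.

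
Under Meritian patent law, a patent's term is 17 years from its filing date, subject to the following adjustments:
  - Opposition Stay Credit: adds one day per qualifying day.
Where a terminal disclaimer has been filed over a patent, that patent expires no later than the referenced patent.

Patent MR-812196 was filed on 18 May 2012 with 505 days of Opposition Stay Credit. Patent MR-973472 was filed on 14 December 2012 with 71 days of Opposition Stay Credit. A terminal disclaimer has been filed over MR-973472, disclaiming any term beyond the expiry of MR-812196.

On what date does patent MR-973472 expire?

February 23, 2030

Natural term of MR-973472:
  Base: filing + 17 years → 14 December 2029.
  Opposition Stay Credit: +71 days → 23 February 2030.
Expiry of referenced patent MR-812196:
  Base: filing + 17 years → 18 May 2029.
  Opposition Stay Credit: +505 days → 5 October 2030.
Terminal disclaimer: MR-973472 expires on the earlier of 23 February 2030 and 5 October 2030.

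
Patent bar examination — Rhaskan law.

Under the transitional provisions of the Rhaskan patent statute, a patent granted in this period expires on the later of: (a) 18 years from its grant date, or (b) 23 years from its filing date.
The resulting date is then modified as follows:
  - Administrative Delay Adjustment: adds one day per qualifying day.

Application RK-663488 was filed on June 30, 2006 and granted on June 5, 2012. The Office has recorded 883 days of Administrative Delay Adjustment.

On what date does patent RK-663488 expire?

(a) grant + 18 years → 5 June 2030.
(b) filing + 23 years → 30 June 2029.
Later of the two: 5 June 2030.
Administrative Delay Adjustment: +883 days → 4 November 2032.

November 4, 2032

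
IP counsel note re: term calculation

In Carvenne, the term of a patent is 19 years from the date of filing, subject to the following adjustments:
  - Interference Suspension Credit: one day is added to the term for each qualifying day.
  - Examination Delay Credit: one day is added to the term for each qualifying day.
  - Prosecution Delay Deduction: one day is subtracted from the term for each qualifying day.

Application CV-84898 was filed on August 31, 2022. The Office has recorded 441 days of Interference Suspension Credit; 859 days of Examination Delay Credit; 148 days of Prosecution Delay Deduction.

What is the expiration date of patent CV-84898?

October 26, 2044

Base term: filing date + 19 years → 31 August 2041.
Interference Suspension Credit: +441 days → 15 November 2042.
Examination Delay Credit: +859 days → 23 March 2045.
Prosecution Delay Deduction: −148 days → 26 October 2044.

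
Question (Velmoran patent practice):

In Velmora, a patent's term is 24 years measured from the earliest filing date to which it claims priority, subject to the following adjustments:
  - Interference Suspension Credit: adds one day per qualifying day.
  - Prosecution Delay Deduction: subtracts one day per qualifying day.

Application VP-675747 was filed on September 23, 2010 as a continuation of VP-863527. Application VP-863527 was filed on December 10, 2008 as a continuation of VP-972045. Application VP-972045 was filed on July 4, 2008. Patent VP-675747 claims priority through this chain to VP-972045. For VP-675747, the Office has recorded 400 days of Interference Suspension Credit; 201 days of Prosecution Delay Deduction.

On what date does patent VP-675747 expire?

Earliest priority filing: 4 July 2008.
Base term: 4 July 2008 + 24 years → 4 July 2032.
Interference Suspension Credit: +400 days → 8 August 2033.
Prosecution Delay Deduction: −201 days → 19 January 2033.

January 19, 2033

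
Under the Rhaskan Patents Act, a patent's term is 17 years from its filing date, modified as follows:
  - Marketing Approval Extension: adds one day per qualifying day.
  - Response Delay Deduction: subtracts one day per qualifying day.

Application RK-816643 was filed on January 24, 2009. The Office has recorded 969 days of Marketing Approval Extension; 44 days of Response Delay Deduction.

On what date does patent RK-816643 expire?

2028-08-06

Base term: filing date + 17 years → 24 January 2026.
Marketing Approval Extension: +969 days → 19 September 2028.
Response Delay Deduction: −44 days → 6 August 2028.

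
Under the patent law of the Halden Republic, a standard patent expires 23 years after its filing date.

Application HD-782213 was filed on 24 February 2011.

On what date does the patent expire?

Filing date + 23 years → 24 February 2034.

2034-02-24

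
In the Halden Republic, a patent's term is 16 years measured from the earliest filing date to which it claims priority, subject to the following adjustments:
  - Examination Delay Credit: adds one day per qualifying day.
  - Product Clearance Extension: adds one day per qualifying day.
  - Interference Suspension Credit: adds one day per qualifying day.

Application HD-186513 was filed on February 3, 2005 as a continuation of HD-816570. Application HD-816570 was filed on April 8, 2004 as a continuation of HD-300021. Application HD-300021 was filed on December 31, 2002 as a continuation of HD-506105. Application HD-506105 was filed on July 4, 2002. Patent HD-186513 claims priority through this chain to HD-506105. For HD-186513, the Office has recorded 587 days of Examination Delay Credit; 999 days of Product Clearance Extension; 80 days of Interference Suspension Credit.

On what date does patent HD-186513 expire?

January 25, 2023

Earliest priority filing: 4 July 2002.
Base term: 4 July 2002 + 16 years → 4 July 2018.
Examination Delay Credit: +587 days → 11 February 2020.
Product Clearance Extension: +999 days → 6 November 2022.
Interference Suspension Credit: +80 days → 25 January 2023.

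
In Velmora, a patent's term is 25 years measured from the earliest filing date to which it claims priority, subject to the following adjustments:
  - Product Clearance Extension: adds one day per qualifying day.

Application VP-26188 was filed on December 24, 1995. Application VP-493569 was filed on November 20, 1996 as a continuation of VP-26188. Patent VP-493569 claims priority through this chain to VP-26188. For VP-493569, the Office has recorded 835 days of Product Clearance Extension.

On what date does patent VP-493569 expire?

April 8, 2023

Earliest priority filing: 24 December 1995.
Base term: 24 December 1995 + 25 years → 24 December 2020.
Product Clearance Extension: +835 days → 8 April 2023.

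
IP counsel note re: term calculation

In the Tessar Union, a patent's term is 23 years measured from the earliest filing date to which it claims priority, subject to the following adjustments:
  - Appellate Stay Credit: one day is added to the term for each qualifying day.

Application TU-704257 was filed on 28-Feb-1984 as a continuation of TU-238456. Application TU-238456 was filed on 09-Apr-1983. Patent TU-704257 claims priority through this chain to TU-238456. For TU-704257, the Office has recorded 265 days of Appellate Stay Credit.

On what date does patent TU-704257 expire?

December 30, 2006

Earliest priority filing: 9 April 1983.
Base term: 9 April 1983 + 23 years → 9 April 2006.
Appellate Stay Credit: +265 days → 30 December 2006.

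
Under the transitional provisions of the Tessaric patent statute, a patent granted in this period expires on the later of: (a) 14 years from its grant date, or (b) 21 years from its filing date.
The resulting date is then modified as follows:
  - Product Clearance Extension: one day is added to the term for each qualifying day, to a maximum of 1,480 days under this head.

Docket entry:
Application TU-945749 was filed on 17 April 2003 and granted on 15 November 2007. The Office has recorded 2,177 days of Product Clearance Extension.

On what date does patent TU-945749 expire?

(a) grant + 14 years → 15 November 2021.
(b) filing + 21 years → 17 April 2024.
Later of the two: 17 April 2024.
Product Clearance Extension: 2177 days claimed exceeds the 1480-day cap, so +1480 days → 6 May 2028.

May 6, 2028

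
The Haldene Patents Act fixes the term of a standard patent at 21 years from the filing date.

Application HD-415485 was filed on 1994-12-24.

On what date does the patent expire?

Filing date + 21 years → 24 December 2015.

December 24, 2015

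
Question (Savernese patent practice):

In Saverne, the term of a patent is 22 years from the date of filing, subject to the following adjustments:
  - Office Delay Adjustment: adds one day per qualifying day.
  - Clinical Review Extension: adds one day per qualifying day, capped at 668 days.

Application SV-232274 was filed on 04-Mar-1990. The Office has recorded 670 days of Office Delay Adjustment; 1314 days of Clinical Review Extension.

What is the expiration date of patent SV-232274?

Base term: filing date + 22 years → 4 March 2012.
Office Delay Adjustment: +670 days → 3 January 2014.
Clinical Review Extension: 1314 days claimed exceeds the 668-day cap, so +668 days → 2 November 2015.

2015-11-02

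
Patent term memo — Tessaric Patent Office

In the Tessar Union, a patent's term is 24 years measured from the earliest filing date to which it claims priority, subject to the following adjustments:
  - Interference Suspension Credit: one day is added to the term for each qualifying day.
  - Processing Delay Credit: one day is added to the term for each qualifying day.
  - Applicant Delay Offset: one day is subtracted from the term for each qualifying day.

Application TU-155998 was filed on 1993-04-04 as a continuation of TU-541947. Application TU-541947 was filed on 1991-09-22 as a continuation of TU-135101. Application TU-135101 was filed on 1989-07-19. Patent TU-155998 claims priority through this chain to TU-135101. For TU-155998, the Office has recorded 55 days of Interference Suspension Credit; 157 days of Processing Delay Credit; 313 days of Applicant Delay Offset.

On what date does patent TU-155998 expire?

2013-04-09

Earliest priority filing: 19 July 1989.
Base term: 19 July 1989 + 24 years → 19 July 2013.
Interference Suspension Credit: +55 days → 12 September 2013.
Processing Delay Credit: +157 days → 16 February 2014.
Applicant Delay Offset: −313 days → 9 April 2013.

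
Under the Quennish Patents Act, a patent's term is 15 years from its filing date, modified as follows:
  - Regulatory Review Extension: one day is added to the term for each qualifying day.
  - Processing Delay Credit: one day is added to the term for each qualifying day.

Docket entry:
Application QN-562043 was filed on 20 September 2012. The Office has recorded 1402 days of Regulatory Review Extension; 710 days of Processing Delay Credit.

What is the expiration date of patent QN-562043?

Base term: filing date + 15 years → 20 September 2027.
Regulatory Review Extension: +1402 days → 23 July 2031.
Processing Delay Credit: +710 days → 2 July 2033.

2033-07-02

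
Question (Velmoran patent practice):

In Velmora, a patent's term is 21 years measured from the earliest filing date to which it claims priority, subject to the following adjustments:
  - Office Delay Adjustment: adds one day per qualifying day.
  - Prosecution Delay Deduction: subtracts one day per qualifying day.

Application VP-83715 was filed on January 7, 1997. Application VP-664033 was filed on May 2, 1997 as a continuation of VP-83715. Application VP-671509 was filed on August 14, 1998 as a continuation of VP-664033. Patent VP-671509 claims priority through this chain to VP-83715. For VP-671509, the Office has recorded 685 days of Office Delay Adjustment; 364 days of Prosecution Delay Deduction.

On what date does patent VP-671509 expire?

Earliest priority filing: 7 January 1997.
Base term: 7 January 1997 + 21 years → 7 January 2018.
Office Delay Adjustment: +685 days → 23 November 2019.
Prosecution Delay Deduction: −364 days → 24 November 2018.

2018-11-24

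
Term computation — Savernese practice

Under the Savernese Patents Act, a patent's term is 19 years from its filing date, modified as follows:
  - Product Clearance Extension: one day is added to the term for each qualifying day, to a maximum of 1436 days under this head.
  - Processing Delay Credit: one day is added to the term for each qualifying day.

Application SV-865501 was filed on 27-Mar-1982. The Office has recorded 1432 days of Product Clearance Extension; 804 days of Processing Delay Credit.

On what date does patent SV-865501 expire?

Base term: filing date + 19 years → 27 March 2001.
Product Clearance Extension: 1432 days (within the 1436-day cap) → +1432 days → 26 February 2005.
Processing Delay Credit: +804 days → 11 May 2007.

May 11, 2007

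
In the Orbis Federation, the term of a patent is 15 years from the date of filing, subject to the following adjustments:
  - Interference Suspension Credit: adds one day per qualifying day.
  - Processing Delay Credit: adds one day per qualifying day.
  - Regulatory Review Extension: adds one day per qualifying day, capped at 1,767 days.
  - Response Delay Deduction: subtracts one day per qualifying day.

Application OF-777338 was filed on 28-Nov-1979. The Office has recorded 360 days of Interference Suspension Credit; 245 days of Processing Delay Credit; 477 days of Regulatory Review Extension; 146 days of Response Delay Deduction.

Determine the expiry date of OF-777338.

Base term: filing date + 15 years → 28 November 1994.
Interference Suspension Credit: +360 days → 23 November 1995.
Processing Delay Credit: +245 days → 25 July 1996.
Regulatory Review Extension: 477 days (within the 1767-day cap) → +477 days → 14 November 1997.
Response Delay Deduction: −146 days → 21 June 1997.

June 21, 1997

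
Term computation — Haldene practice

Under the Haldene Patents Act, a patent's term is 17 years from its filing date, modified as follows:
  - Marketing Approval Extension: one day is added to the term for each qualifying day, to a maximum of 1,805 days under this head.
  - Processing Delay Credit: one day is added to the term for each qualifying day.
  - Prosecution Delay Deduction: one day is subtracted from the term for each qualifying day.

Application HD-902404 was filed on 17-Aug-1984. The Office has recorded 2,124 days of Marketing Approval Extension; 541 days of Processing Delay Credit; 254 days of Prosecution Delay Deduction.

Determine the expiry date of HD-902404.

2007-05-10

Base term: filing date + 17 years → 17 August 2001.
Marketing Approval Extension: 2124 days claimed exceeds the 1805-day cap, so +1805 days → 27 July 2006.
Processing Delay Credit: +541 days → 19 January 2008.
Prosecution Delay Deduction: −254 days → 10 May 2007.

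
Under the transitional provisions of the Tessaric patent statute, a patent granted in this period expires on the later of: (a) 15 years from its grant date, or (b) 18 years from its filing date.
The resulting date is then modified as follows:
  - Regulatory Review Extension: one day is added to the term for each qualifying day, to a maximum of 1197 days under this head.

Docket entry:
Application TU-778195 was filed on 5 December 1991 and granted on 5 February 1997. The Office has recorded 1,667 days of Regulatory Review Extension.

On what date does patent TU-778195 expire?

May 17, 2015

(a) grant + 15 years → 5 February 2012.
(b) filing + 18 years → 5 December 2009.
Later of the two: 5 February 2012.
Regulatory Review Extension: 1667 days claimed exceeds the 1197-day cap, so +1197 days → 17 May 2015.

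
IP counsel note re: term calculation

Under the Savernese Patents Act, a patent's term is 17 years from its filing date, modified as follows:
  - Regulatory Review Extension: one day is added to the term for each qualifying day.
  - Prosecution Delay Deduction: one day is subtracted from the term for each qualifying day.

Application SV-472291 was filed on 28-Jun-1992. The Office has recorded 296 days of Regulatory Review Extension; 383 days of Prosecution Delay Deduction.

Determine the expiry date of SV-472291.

2009-04-02

Base term: filing date + 17 years → 28 June 2009.
Regulatory Review Extension: +296 days → 20 April 2010.
Prosecution Delay Deduction: −383 days → 2 April 2009.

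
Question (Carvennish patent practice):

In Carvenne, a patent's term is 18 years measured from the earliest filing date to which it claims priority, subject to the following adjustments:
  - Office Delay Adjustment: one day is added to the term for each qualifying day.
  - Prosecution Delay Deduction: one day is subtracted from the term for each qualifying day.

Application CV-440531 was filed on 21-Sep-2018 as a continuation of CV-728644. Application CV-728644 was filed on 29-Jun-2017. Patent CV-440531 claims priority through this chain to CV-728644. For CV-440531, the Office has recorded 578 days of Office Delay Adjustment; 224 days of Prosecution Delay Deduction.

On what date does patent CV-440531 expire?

Earliest priority filing: 29 June 2017.
Base term: 29 June 2017 + 18 years → 29 June 2035.
Office Delay Adjustment: +578 days → 27 January 2037.
Prosecution Delay Deduction: −224 days → 17 June 2036.

June 17, 2036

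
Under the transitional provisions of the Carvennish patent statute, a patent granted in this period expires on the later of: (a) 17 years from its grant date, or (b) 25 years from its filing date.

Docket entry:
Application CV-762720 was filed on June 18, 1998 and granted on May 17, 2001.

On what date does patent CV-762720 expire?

June 18, 2023

(a) grant + 17 years → 17 May 2018.
(b) filing + 25 years → 18 June 2023.
Later of the two: 18 June 2023.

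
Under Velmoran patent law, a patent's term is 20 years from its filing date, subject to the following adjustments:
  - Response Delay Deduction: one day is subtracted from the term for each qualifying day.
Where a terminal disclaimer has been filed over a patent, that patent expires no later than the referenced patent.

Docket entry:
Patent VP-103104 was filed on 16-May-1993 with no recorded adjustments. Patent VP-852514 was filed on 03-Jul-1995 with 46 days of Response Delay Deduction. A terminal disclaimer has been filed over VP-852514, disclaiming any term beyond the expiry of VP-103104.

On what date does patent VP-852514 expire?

Natural term of VP-852514:
  Base: filing + 20 years → 3 July 2015.
  Response Delay Deduction: −46 days → 18 May 2015.
Expiry of referenced patent VP-103104:
  Base: filing + 20 years → 16 May 2013.
Terminal disclaimer: VP-852514 expires on the earlier of 18 May 2015 and 16 May 2013.

2013-05-16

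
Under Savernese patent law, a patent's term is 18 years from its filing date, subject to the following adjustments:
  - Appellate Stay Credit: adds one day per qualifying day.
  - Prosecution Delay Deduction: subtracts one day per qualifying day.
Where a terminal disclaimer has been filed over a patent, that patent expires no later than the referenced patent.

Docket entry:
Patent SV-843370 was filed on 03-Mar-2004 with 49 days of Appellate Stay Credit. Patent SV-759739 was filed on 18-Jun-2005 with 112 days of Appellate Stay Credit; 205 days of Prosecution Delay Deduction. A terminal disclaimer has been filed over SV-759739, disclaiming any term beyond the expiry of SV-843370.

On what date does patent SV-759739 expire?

Natural term of SV-759739:
  Base: filing + 18 years → 18 June 2023.
  Appellate Stay Credit: +112 days → 8 October 2023.
  Prosecution Delay Deduction: −205 days → 17 March 2023.
Expiry of referenced patent SV-843370:
  Base: filing + 18 years → 3 March 2022.
  Appellate Stay Credit: +49 days → 21 April 2022.
Terminal disclaimer: SV-759739 expires on the earlier of 17 March 2023 and 21 April 2022.

2022-04-21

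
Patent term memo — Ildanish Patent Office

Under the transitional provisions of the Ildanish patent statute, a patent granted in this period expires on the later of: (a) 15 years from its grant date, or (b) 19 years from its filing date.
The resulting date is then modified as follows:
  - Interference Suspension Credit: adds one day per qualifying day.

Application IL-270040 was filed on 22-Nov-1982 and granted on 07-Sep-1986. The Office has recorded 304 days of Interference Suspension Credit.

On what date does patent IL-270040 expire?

(a) grant + 15 years → 7 September 2001.
(b) filing + 19 years → 22 November 2001.
Later of the two: 22 November 2001.
Interference Suspension Credit: +304 days → 22 September 2002.

September 22, 2002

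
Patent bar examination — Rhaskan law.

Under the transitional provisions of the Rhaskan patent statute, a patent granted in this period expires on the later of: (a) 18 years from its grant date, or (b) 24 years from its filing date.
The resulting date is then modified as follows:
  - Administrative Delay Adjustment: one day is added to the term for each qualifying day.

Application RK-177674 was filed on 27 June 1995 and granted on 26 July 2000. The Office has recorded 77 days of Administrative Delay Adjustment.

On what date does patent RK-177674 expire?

(a) grant + 18 years → 26 July 2018.
(b) filing + 24 years → 27 June 2019.
Later of the two: 27 June 2019.
Administrative Delay Adjustment: +77 days → 12 September 2019.

September 12, 2019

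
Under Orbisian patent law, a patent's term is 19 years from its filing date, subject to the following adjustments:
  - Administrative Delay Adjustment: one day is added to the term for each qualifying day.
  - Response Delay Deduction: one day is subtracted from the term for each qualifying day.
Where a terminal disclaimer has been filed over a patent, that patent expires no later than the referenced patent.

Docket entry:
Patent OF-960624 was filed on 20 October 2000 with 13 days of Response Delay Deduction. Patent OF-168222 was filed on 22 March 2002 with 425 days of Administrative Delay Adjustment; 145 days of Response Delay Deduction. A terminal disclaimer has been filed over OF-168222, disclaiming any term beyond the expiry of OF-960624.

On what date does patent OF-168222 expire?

2019-10-07

Natural term of OF-168222:
  Base: filing + 19 years → 22 March 2021.
  Administrative Delay Adjustment: +425 days → 21 May 2022.
  Response Delay Deduction: −145 days → 27 December 2021.
Expiry of referenced patent OF-960624:
  Base: filing + 19 years → 20 October 2019.
  Response Delay Deduction: −13 days → 7 October 2019.
Terminal disclaimer: OF-168222 expires on the earlier of 27 December 2021 and 7 October 2019.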